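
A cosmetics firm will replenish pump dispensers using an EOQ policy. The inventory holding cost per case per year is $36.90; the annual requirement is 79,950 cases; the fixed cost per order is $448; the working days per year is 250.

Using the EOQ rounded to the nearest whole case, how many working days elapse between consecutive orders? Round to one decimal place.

4.4 days

2DS/H = 2·79,950·448/36.9 = 1,941,333.33
EOQ = √1,941,333.33 ≈ 1,393.32 → Q = 1,393 cases
T = Q/D × 250 days = 1,393/79,950 × 250 = 4.356 days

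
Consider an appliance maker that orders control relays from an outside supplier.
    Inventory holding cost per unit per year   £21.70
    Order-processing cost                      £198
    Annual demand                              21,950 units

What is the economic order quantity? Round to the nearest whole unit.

633 units

Optimal lot size Q* = (2 × 21,950 × £198 / £21.7)^½ ≈ 632.90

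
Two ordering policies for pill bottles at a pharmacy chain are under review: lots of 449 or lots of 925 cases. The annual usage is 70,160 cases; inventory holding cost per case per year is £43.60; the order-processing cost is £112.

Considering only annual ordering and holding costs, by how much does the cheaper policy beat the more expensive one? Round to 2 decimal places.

For each Q, cost = (D/Q)·S + (Q/2)·H.
TC(449) = (70,160/449)×112 + (449/2)×43.6 = £27,289.14
TC(925) = (70,160/925)×112 + (925/2)×43.6 = £28,660.05
|ΔTC| = |£27,289.14 − £28,660.05| = £1,370.91

£1,370.91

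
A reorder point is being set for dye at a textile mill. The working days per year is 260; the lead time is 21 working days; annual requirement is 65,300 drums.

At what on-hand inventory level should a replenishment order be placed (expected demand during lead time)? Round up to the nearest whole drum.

Daily demand d = 65,300 / 260 = 251.154 drums/day
Demand during lead time = 251.154 × 21 = 5,274.23
Reorder point = 5,274.23 → round up

5,275 drums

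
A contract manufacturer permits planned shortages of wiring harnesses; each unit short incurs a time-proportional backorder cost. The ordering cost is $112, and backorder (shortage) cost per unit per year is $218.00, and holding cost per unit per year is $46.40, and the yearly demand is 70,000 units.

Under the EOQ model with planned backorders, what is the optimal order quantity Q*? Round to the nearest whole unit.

Q* = √(2DS/H) · √((H + b)/b)
   = √(2 × 70,000 × 112 / 46.4) · √((46.4 + 218) / 218)
   = 581.318 × 1.1013 ≈ 640.20

640 units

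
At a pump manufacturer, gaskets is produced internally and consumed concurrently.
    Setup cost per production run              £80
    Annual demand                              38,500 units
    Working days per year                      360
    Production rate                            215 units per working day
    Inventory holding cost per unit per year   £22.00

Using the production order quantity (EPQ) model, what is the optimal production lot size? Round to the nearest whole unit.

d = 38,500/360 = 106.9444 units/day;  effective holding cost H(1 − d/p) = 22·(1 − 106.9444/215) = 11.05685
Q* = √(2DS / H_eff) = √(2·38,500·80 / 11.05685) ≈ 746.41

746 units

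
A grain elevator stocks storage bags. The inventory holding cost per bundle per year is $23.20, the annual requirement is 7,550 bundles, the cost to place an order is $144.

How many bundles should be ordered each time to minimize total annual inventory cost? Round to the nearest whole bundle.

EOQ = √(2DS/H) = √(2 × 7,550 × 144 / 23.2)
    = √(93,724.14) ≈ 306.14

306 bundles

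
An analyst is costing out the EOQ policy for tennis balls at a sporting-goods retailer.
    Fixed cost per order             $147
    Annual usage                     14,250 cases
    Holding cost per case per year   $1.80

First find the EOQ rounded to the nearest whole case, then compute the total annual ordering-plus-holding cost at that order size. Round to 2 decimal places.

Optimal lot size Q* = (2 × 14,250 × $147 / $1.8)^½ ≈ 1,525.61 → Q = 1,526 cases
Orders/yr = 14,250/1,526 = 9.338; ordering cost = 9.338 × $147 = $1,372.71
Average inventory = 1,526/2 = 763; holding cost = 763 × $1.8 = $1,373.40
Total = $1,372.71 + $1,373.40 = $2,746.11

$2,746.11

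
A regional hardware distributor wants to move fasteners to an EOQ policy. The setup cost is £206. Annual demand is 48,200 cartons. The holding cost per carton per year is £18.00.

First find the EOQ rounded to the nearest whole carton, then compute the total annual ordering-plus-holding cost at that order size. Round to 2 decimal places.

£18,906.38

Optimal lot size Q* = (2 × 48,200 × £206 / £18)^½ ≈ 1,050.35 → Q = 1,050 cartons
Orders/yr = 48,200/1,050 = 45.905; ordering cost = 45.905 × £206 = £9,456.38
Average inventory = 1,050/2 = 525; holding cost = 525 × £18 = £9,450.00
Total = £9,456.38 + £9,450.00 = £18,906.38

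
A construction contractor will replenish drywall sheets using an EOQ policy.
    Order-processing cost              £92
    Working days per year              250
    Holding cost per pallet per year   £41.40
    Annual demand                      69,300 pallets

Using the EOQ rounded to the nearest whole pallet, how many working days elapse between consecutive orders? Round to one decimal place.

2.0 days

2DS/H = 2·69,300·92/41.4 = 308,000.00
EOQ = √308,000.00 ≈ 554.98 → Q = 555 pallets
T = Q/D × 250 days = 555/69,300 × 250 = 2.002 days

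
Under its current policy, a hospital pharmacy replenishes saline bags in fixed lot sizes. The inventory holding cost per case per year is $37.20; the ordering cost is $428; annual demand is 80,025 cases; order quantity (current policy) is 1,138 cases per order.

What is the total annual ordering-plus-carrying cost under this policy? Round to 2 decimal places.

Annual ordering cost = (D/Q)·S = (80,025/1,138) × 428 = $30,097.28
Annual holding cost  = (Q/2)·H = (1,138/2) × 37.2 = $21,166.80
Total = $30,097.28 + $21,166.80 = $51,264.08

$51,264.08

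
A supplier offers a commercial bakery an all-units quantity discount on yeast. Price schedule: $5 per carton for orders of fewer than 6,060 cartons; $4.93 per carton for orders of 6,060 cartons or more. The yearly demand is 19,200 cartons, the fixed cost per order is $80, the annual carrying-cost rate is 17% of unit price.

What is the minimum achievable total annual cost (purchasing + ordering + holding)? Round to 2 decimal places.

$97,448.91

H₁ = 17%×$5 = $0.8500;  H₂ = 17%×$4.93 = $0.8381
EOQ₁ = √(2×19,200×80/0.8500) = 1,901.08  (< 6,060, feasible at tier 1)
EOQ₂ = √(2×19,200×80/0.8381) = 1,914.53  (< 6,060 → use Q = 6,060 at tier-2 price)
TC(tier 1 (EOQ₁), Q≈1,901.1) = $97,615.92
TC(tier 2, Q≈6,060.0) = $97,448.91
Minimum at tier 2: $97,448.91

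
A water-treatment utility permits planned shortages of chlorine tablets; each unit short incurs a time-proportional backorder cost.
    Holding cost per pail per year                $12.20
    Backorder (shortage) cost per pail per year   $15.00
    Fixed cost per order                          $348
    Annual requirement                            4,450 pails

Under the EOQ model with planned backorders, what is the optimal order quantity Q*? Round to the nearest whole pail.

678 pails

Q* = √(2DS/H) · √((H + b)/b)
   = √(2 × 4,450 × 348 / 12.2) · √((12.2 + 15) / 15)
   = 503.854 × 1.3466 ≈ 678.49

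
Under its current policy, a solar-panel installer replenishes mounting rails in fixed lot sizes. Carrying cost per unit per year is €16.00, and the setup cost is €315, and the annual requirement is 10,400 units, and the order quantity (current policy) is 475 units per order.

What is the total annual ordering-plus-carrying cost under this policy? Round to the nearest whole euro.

€10,697

Ordering: D/Q × S = 10,400/475 × €315 = €6,896.84
Holding:  Q/2 × H = 475/2 × €16 = €3,800.00
Total = €6,896.84 + €3,800.00 = €10,696.84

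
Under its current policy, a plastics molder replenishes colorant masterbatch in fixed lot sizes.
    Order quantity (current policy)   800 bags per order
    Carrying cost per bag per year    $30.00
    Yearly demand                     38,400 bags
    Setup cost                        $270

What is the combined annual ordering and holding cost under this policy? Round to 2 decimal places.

$24,960.00

Orders/yr = 38,400/800 = 48.000; ordering cost = 48.000 × $270 = $12,960.00
Average inventory = 800/2 = 400; holding cost = 400 × $30 = $12,000.00
Total = $12,960.00 + $12,000.00 = $24,960.00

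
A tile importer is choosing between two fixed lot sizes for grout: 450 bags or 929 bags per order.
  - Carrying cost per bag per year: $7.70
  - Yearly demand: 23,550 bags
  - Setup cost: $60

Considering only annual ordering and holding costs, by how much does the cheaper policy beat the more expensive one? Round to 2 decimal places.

$225.14

TC(Q) = (D/Q)S + (Q/2)H
TC(450) = (23,550/450)×60 + (450/2)×7.7 = $4,872.50
TC(929) = (23,550/929)×60 + (929/2)×7.7 = $5,097.64
Lots of 450 are cheaper by $225.14.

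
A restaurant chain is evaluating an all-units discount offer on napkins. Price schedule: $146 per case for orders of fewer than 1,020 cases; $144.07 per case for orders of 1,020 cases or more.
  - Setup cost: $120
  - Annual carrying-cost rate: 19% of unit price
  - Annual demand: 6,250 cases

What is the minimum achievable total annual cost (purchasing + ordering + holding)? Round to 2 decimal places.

H₁ = 19%×$146 = $27.7400;  H₂ = 19%×$144.07 = $27.3733
EOQ₁ = √(2×6,250×120/27.7400) = 232.54  (< 1,020, feasible at tier 1)
EOQ₂ = √(2×6,250×120/27.3733) = 234.09  (< 1,020 → use Q = 1,020 at tier-2 price)
TC(tier 1 (EOQ₁), Q≈232.5) = $918,950.58
TC(tier 2, Q≈1,020.0) = $915,133.18
Minimum at tier 2: $915,133.18

$915,133.18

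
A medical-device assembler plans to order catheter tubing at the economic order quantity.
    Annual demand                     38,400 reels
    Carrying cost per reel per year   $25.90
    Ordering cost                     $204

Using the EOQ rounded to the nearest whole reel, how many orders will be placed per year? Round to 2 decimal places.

2DS/H = 2·38,400·204/25.9 = 604,911.20
EOQ = √604,911.20 ≈ 777.76 → Q = 778
Orders per year = D/Q = 38,400 / 778 = 49.357

49.36 orders per year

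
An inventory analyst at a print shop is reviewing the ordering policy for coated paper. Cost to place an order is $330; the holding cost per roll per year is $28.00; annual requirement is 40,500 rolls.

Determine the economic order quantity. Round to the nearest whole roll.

2DS/H = 2·40,500·330/28 = 954,642.86
EOQ = √954,642.86 ≈ 977.06

977 rolls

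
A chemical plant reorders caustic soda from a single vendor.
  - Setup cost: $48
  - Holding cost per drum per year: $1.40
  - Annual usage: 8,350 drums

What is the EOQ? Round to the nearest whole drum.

Optimal lot size Q* = (2 × 8,350 × $48 / $1.4)^½ ≈ 756.68

757 drums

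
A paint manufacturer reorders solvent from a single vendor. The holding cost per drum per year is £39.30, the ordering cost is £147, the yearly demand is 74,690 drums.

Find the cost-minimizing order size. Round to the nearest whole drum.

747 drums

Optimal lot size Q* = (2 × 74,690 × £147 / £39.3)^½ ≈ 747.50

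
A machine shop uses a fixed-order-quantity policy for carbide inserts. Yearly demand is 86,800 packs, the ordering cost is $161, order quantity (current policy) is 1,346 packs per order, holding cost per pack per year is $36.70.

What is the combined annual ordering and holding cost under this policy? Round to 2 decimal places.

$35,081.57

Orders/yr = 86,800/1,346 = 64.487; ordering cost = 64.487 × $161 = $10,382.47
Average inventory = 1,346/2 = 673; holding cost = 673 × $36.7 = $24,699.10
Total = $10,382.47 + $24,699.10 = $35,081.57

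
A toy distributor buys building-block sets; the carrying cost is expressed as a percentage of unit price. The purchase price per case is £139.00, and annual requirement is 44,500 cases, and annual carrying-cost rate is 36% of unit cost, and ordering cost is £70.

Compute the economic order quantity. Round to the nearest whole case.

Holding cost per case per year: H = 36% × £139 = £50.0400
Q* = √(2·D·S / H) = √(2·44,500·70 / 50.04) = √124,500.4 ≈ 352.85

353 cases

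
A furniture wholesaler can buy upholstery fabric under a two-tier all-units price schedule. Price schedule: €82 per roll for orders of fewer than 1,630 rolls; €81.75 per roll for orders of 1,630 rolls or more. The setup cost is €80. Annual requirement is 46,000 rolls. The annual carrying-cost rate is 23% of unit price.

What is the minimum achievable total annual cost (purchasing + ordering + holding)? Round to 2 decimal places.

H₁ = 23%×€82 = €18.8600;  H₂ = 23%×€81.75 = €18.8025
EOQ₁ = √(2×46,000×80/18.8600) = 624.70  (< 1,630, feasible at tier 1)
EOQ₂ = √(2×46,000×80/18.8025) = 625.65  (< 1,630 → use Q = 1,630 at tier-2 price)
TC(tier 1 (EOQ₁), Q≈624.7) = €3,783,781.75
TC(tier 2, Q≈1,630.0) = €3,778,081.71
Minimum at tier 2: €3,778,081.71

€3,778,081.71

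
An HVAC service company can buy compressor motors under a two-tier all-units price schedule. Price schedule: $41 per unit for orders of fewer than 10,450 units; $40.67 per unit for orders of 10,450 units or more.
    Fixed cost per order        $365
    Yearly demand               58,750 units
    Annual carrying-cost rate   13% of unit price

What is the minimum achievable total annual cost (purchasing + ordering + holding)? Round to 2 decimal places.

$2,419,039.63

H₁ = 13%×$41 = $5.3300;  H₂ = 13%×$40.67 = $5.2871
EOQ₁ = √(2×58,750×365/5.3300) = 2,836.62  (< 10,450, feasible at tier 1)
EOQ₂ = √(2×58,750×365/5.2871) = 2,848.11  (< 10,450 → use Q = 10,450 at tier-2 price)
TC(tier 1 (EOQ₁), Q≈2,836.6) = $2,423,869.21
TC(tier 2, Q≈10,450.0) = $2,419,039.63
Minimum at tier 2: $2,419,039.63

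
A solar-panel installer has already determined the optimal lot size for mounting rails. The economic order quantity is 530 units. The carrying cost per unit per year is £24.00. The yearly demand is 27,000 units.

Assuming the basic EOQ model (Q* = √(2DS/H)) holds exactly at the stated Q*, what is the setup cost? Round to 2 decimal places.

From Q* = √(2DS/H) ⇒ Q*² = 2DS/H.
S = Q²H / (2D) = 530² × 24 / (2 × 27,000) = 124.8444

£124.84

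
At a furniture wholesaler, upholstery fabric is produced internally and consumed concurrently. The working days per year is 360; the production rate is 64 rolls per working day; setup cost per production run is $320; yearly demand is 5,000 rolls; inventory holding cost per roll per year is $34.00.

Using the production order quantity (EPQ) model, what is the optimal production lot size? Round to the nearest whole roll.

Daily demand d = 5,000/360 = 13.889; p = 64; 1 − d/p = 0.78299
EPQ = √(2DS / (H(1 − d/p)))
    = √(2 × 5,000 × 320 / (34 × 0.78299)) ≈ 346.70

347 rolls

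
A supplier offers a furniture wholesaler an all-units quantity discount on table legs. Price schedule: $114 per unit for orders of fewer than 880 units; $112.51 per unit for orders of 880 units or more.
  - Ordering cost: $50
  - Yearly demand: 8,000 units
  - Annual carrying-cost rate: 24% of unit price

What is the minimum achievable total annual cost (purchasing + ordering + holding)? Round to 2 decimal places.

H₁ = 24%×$114 = $27.3600;  H₂ = 24%×$112.51 = $27.0024
EOQ₁ = √(2×8,000×50/27.3600) = 171.00  (< 880, feasible at tier 1)
EOQ₂ = √(2×8,000×50/27.0024) = 172.12  (< 880 → use Q = 880 at tier-2 price)
TC(tier 1 (EOQ₁), Q≈171.0) = $916,678.46
TC(tier 2, Q≈880.0) = $912,415.60
Minimum at tier 2: $912,415.60

$912,415.60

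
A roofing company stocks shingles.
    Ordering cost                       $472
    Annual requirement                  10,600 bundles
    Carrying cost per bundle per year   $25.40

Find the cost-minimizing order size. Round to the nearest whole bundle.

628 bundles

2DS/H = 2·10,600·472/25.4 = 393,952.76
EOQ = √393,952.76 ≈ 627.66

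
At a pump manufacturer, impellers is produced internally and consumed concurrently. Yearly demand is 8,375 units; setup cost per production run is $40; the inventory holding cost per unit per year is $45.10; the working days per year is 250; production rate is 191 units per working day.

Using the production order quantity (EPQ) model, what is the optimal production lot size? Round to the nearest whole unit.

134 units

Daily demand d = 8,375/250 = 33.500; p = 191; 1 − d/p = 0.82461
EPQ = √(2DS / (H(1 − d/p)))
    = √(2 × 8,375 × 40 / (45.1 × 0.82461)) ≈ 134.22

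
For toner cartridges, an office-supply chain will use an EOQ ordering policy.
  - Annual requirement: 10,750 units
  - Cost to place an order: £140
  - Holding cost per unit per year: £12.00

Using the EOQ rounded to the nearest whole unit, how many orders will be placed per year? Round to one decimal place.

21.5 orders per year

EOQ = √(2DS/H) = √(2 × 10,750 × 140 / 12)
    = √(250,833.33) ≈ 500.83 → Q = 501
Orders per year = D/Q = 10,750 / 501 = 21.457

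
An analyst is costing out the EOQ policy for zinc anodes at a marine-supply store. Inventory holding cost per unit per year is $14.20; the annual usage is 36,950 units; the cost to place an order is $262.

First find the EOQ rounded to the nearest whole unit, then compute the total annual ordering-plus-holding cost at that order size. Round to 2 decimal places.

$16,581.24

EOQ = √(2DS/H) = √(2 × 36,950 × 262 / 14.2)
    = √(1,363,507.04) ≈ 1,167.69 → Q = 1,168 units
Orders/yr = 36,950/1,168 = 31.635; ordering cost = 31.635 × $262 = $8,288.44
Average inventory = 1,168/2 = 584; holding cost = 584 × $14.2 = $8,292.80
Total = $8,288.44 + $8,292.80 = $16,581.24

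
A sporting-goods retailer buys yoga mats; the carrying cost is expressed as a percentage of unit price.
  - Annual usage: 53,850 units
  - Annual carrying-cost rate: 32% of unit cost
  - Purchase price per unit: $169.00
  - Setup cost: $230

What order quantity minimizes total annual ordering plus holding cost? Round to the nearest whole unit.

677 units

Carrying cost H = $169 × 32% = $54.0800/unit/yr
EOQ = √(2DS/H) = √(2 × 53,850 × 230 / 54.08)
    = √(458,043.64) ≈ 676.79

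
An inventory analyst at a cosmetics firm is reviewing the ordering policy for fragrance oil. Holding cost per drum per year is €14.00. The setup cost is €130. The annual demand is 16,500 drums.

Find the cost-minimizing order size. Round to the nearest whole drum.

2DS/H = 2·16,500·130/14 = 306,428.57
EOQ = √306,428.57 ≈ 553.56

554 drums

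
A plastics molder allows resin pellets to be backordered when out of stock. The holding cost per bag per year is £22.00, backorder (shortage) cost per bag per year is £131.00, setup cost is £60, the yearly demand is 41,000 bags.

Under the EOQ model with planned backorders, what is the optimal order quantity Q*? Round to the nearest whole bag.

511 bags

Basic EOQ = √(2·41,000·60/22) = 472.902
Backorder adjustment √((H+b)/b) = √((22+131)/131) = 1.0807
Q* = 472.902 × 1.0807 ≈ 511.07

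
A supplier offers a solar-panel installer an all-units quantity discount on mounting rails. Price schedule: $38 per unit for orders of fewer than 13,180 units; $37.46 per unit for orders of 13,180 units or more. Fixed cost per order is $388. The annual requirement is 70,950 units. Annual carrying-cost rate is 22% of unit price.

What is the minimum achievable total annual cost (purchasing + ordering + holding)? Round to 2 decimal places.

$2,714,185.17

H₁ = 22%×$38 = $8.3600;  H₂ = 22%×$37.46 = $8.2412
EOQ₁ = √(2×70,950×388/8.3600) = 2,566.28  (< 13,180, feasible at tier 1)
EOQ₂ = √(2×70,950×388/8.2412) = 2,584.71  (< 13,180 → use Q = 13,180 at tier-2 price)
TC(tier 1 (EOQ₁), Q≈2,566.3) = $2,717,554.09
TC(tier 2, Q≈13,180.0) = $2,714,185.17
Minimum at tier 2: $2,714,185.17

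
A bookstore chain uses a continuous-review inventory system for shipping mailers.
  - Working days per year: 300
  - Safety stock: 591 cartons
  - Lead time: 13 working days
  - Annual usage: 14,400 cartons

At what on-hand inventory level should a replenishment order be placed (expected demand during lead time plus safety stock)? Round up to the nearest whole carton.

1,215 cartons

Daily demand d = 14,400 / 300 = 48.000 cartons/day
Demand during lead time = 48.000 × 13 = 624.00
Reorder point = 624.00 + 591 = 1,215.00 → round up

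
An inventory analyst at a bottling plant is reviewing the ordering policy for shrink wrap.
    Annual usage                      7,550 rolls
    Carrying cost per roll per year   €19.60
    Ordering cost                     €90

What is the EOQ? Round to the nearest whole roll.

2DS/H = 2·7,550·90/19.6 = 69,336.73
EOQ = √69,336.73 ≈ 263.32

263 rolls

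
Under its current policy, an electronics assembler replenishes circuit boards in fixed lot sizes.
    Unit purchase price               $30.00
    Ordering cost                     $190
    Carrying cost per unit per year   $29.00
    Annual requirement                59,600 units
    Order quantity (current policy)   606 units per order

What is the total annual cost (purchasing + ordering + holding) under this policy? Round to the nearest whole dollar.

$1,815,473

Annual ordering cost = (D/Q)·S = (59,600/606) × 190 = $18,686.47
Annual holding cost  = (Q/2)·H = (606/2) × 29 = $8,787.00
Purchase cost = D·C = 59,600 × 30 = $1,788,000.00
Total = $18,686.47 + $8,787.00 + $1,788,000.00 = $1,815,473.47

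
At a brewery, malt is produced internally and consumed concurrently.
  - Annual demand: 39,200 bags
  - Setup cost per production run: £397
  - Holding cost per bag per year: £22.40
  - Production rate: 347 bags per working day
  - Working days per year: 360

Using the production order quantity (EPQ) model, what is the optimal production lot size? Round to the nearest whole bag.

1,423 bags

d = 39,200/360 = 108.8889 bags/day;  effective holding cost H(1 − d/p) = 22.4·(1 − 108.8889/347) = 15.37086
Q* = √(2DS / H_eff) = √(2·39,200·397 / 15.37086) ≈ 1,423.00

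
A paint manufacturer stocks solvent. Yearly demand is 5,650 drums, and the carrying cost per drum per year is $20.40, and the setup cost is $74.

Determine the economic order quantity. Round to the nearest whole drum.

202 drums

EOQ = √(2DS/H) = √(2 × 5,650 × 74 / 20.4)
    = √(40,990.20) ≈ 202.46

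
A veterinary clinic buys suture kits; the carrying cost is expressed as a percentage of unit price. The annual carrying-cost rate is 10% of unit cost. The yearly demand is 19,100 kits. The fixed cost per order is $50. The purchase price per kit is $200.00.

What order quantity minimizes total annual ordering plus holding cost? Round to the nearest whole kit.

309 kits

Holding cost per kit per year: H = 10% × $200 = $20.0000
EOQ = √(2DS/H) = √(2 × 19,100 × 50 / 20)
    = √(95,500.00) ≈ 309.03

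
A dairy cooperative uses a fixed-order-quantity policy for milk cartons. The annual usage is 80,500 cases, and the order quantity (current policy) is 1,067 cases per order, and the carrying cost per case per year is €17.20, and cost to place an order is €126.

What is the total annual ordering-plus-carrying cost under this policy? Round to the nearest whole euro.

Orders/yr = 80,500/1,067 = 75.445; ordering cost = 75.445 × €126 = €9,506.09
Average inventory = 1,067/2 = 533.5; holding cost = 533.5 × €17.2 = €9,176.20
Total = €9,506.09 + €9,176.20 = €18,682.29

€18,682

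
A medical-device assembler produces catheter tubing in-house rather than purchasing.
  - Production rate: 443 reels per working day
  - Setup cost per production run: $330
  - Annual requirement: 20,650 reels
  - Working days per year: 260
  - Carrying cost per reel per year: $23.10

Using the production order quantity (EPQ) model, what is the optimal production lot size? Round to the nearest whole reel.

d = 20,650/260 = 79.4231 reels/day;  effective holding cost H(1 − d/p) = 23.1·(1 − 79.4231/443) = 18.95853
Q* = √(2DS / H_eff) = √(2·20,650·330 / 18.95853) ≈ 847.87

848 reels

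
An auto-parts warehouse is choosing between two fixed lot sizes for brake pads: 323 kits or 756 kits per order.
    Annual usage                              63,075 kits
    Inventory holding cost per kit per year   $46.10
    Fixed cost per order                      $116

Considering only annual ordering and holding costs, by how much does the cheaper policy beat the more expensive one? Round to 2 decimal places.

$2,993.50

For each Q, cost = (D/Q)·S + (Q/2)·H.
TC(323) = (63,075/323)×116 + (323/2)×46.1 = $30,097.47
TC(756) = (63,075/756)×116 + (756/2)×46.1 = $27,103.97
|ΔTC| = |$30,097.47 − $27,103.97| = $2,993.50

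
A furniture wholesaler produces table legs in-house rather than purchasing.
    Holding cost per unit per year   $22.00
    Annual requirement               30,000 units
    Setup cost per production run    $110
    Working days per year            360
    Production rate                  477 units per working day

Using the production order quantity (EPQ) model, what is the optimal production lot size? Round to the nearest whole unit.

Daily demand d = 30,000/360 = 83.333; p = 477; 1 − d/p = 0.82530
EPQ = √(2DS / (H(1 − d/p)))
    = √(2 × 30,000 × 110 / (22 × 0.82530)) ≈ 602.91

603 units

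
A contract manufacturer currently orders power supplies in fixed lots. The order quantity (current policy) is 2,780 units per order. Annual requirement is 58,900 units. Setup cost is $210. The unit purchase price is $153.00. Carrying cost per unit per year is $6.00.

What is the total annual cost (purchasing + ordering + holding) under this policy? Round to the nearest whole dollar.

$9,024,489

Orders/yr = 58,900/2,780 = 21.187; ordering cost = 21.187 × $210 = $4,449.28
Average inventory = 2,780/2 = 1390; holding cost = 1390 × $6 = $8,340.00
Purchase cost = D·C = 58,900 × 153 = $9,011,700.00
Total = $4,449.28 + $8,340.00 + $9,011,700.00 = $9,024,489.28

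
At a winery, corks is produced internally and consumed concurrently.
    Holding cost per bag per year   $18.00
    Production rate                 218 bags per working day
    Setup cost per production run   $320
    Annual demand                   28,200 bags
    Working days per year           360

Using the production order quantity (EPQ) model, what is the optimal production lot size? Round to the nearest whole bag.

1,251 bags

Daily demand d = 28,200/360 = 78.333; p = 218; 1 − d/p = 0.64067
EPQ = √(2DS / (H(1 − d/p)))
    = √(2 × 28,200 × 320 / (18 × 0.64067)) ≈ 1,251.01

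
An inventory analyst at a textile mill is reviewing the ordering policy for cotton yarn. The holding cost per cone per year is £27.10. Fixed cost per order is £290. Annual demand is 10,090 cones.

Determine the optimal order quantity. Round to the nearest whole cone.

2DS/H = 2·10,090·290/27.1 = 215,948.34
EOQ = √215,948.34 ≈ 464.70

465 cones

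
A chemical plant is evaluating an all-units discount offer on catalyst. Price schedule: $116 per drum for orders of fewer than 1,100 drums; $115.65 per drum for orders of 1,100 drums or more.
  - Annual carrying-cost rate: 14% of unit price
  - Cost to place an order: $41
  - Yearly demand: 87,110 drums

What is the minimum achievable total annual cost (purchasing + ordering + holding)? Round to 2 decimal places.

H₁ = 14%×$116 = $16.2400;  H₂ = 14%×$115.65 = $16.1910
EOQ₁ = √(2×87,110×41/16.2400) = 663.21  (< 1,100, feasible at tier 1)
EOQ₂ = √(2×87,110×41/16.1910) = 664.21  (< 1,100 → use Q = 1,100 at tier-2 price)
TC(tier 1 (EOQ₁), Q≈663.2) = $10,115,530.45
TC(tier 2, Q≈1,100.0) = $10,086,423.38
Minimum at tier 2: $10,086,423.38

$10,086,423.38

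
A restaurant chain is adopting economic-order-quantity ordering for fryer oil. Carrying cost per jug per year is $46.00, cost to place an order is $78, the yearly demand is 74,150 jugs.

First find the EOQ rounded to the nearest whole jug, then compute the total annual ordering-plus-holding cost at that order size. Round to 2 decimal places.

EOQ = √(2DS/H) = √(2 × 74,150 × 78 / 46)
    = √(251,465.22) ≈ 501.46 → Q = 501 jugs
Annual ordering cost = (D/Q)·S = (74,150/501) × 78 = $11,544.31
Annual holding cost  = (Q/2)·H = (501/2) × 46 = $11,523.00
Total = $11,544.31 + $11,523.00 = $23,067.31

$23,067.31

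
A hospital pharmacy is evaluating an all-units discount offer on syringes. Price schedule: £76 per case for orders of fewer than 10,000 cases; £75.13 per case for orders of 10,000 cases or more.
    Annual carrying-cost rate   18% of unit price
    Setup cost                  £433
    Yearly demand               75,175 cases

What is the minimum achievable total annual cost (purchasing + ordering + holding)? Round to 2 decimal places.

H₁ = 18%×£76 = £13.6800;  H₂ = 18%×£75.13 = £13.5234
EOQ₁ = √(2×75,175×433/13.6800) = 2,181.49  (< 10,000, feasible at tier 1)
EOQ₂ = √(2×75,175×433/13.5234) = 2,194.08  (< 10,000 → use Q = 10,000 at tier-2 price)
TC(tier 1 (EOQ₁), Q≈2,181.5) = £5,743,142.74
TC(tier 2, Q≈10,000.0) = £5,718,769.83
Minimum at tier 2: £5,718,769.83

£5,718,769.83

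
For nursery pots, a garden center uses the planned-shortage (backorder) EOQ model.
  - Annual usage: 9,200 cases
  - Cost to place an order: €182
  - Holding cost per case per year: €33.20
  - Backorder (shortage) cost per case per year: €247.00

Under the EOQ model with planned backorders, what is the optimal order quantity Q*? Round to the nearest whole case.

338 cases

Q* = √(2DS/H) · √((H + b)/b)
   = √(2 × 9,200 × 182 / 33.2) · √((33.2 + 247) / 247)
   = 317.596 × 1.0651 ≈ 338.27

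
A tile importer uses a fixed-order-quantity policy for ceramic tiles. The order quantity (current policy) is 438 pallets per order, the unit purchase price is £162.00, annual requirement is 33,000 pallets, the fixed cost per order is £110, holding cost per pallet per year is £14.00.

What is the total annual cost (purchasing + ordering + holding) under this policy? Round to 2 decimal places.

Orders/yr = 33,000/438 = 75.342; ordering cost = 75.342 × £110 = £8,287.67
Average inventory = 438/2 = 219; holding cost = 219 × £14 = £3,066.00
Purchase cost = D·C = 33,000 × 162 = £5,346,000.00
Total = £8,287.67 + £3,066.00 + £5,346,000.00 = £5,357,353.67

£5,357,353.67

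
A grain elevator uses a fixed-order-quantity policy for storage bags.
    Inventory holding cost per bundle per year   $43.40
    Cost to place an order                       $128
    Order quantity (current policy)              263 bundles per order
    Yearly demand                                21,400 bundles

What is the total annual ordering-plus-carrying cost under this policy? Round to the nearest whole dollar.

$16,122

Annual ordering cost = (D/Q)·S = (21,400/263) × 128 = $10,415.21
Annual holding cost  = (Q/2)·H = (263/2) × 43.4 = $5,707.10
Total = $10,415.21 + $5,707.10 = $16,122.31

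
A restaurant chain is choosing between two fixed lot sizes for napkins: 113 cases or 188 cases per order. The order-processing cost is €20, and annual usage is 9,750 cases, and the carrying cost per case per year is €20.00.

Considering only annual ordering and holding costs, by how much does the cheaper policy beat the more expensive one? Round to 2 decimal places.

Annual cost at Q: ordering D·S/Q plus holding Q·H/2.
TC(113) = (9,750/113)×20 + (113/2)×20 = €2,855.66
TC(188) = (9,750/188)×20 + (188/2)×20 = €2,917.23
Lots of 113 are cheaper by €61.57.

€61.57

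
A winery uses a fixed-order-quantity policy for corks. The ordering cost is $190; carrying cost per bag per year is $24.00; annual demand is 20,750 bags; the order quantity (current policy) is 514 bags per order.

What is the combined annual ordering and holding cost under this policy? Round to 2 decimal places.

Ordering: D/Q × S = 20,750/514 × $190 = $7,670.23
Holding:  Q/2 × H = 514/2 × $24 = $6,168.00
Total = $7,670.23 + $6,168.00 = $13,838.23

$13,838.23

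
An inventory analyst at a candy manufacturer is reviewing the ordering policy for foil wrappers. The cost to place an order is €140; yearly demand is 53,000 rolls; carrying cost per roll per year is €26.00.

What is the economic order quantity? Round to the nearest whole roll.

Optimal lot size Q* = (2 × 53,000 × €140 / €26)^½ ≈ 755.49

755 rolls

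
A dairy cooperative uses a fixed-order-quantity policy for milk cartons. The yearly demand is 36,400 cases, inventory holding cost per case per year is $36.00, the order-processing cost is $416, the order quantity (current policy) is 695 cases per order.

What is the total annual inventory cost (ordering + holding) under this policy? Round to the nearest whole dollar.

$34,298

Ordering: D/Q × S = 36,400/695 × $416 = $21,787.63
Holding:  Q/2 × H = 695/2 × $36 = $12,510.00
Total = $21,787.63 + $12,510.00 = $34,297.63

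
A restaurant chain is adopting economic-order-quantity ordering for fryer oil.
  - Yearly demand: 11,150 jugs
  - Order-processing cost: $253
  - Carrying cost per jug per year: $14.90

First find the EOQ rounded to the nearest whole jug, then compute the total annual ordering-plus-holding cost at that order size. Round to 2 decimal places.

2DS/H = 2·11,150·253/14.9 = 378,651.01
EOQ = √378,651.01 ≈ 615.35 → Q = 615 jugs
Ordering: D/Q × S = 11,150/615 × $253 = $4,586.91
Holding:  Q/2 × H = 615/2 × $14.9 = $4,581.75
Total = $4,586.91 + $4,581.75 = $9,168.66

$9,168.66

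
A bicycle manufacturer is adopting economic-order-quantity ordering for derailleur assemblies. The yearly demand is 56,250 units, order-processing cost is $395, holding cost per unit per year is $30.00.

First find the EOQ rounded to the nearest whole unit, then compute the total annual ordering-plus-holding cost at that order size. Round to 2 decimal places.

$36,511.98

Optimal lot size Q* = (2 × 56,250 × $395 / $30)^½ ≈ 1,217.07 → Q = 1,217 units
Annual ordering cost = (D/Q)·S = (56,250/1,217) × 395 = $18,256.98
Annual holding cost  = (Q/2)·H = (1,217/2) × 30 = $18,255.00
Total = $18,256.98 + $18,255.00 = $36,511.98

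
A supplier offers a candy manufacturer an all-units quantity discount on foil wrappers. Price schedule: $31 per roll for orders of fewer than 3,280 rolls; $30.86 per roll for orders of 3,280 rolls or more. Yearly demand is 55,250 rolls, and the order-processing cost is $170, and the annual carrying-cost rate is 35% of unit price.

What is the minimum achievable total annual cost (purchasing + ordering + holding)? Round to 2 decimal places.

H₁ = 35%×$31 = $10.8500;  H₂ = 35%×$30.86 = $10.8010
EOQ₁ = √(2×55,250×170/10.8500) = 1,315.80  (< 3,280, feasible at tier 1)
EOQ₂ = √(2×55,250×170/10.8010) = 1,318.78  (< 3,280 → use Q = 3,280 at tier-2 price)
TC(tier 1 (EOQ₁), Q≈1,315.8) = $1,727,026.46
TC(tier 2, Q≈3,280.0) = $1,725,592.21
Minimum at tier 2: $1,725,592.21

$1,725,592.21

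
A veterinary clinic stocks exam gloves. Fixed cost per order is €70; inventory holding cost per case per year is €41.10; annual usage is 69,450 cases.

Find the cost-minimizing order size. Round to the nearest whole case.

486 cases

2DS/H = 2·69,450·70/41.1 = 236,569.34
EOQ = √236,569.34 ≈ 486.38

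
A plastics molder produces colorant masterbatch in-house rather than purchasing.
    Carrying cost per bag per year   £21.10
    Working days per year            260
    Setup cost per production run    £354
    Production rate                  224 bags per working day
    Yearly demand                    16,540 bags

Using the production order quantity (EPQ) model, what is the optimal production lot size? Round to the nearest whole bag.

Daily demand d = 16,540/260 = 63.615; p = 224; 1 − d/p = 0.71600
EPQ = √(2DS / (H(1 − d/p)))
    = √(2 × 16,540 × 354 / (21.1 × 0.71600)) ≈ 880.41

880 bags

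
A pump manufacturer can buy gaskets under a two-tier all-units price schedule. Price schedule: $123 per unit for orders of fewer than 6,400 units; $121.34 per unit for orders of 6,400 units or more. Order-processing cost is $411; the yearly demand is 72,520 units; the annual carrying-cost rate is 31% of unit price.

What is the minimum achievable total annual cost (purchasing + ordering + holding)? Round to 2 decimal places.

$8,924,603.22

H₁ = 31%×$123 = $38.1300;  H₂ = 31%×$121.34 = $37.6154
EOQ₁ = √(2×72,520×411/38.1300) = 1,250.35  (< 6,400, feasible at tier 1)
EOQ₂ = √(2×72,520×411/37.6154) = 1,258.87  (< 6,400 → use Q = 6,400 at tier-2 price)
TC(tier 1 (EOQ₁), Q≈1,250.3) = $8,967,635.82
TC(tier 2, Q≈6,400.0) = $8,924,603.22
Minimum at tier 2: $8,924,603.22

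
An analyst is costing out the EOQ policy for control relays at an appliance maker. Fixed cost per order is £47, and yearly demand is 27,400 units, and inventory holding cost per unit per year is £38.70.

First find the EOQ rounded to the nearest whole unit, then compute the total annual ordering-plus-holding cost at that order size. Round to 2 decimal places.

Optimal lot size Q* = (2 × 27,400 × £47 / £38.7)^½ ≈ 257.98 → Q = 258 units
Annual ordering cost = (D/Q)·S = (27,400/258) × 47 = £4,991.47
Annual holding cost  = (Q/2)·H = (258/2) × 38.7 = £4,992.30
Total = £4,991.47 + £4,992.30 = £9,983.77

£9,983.77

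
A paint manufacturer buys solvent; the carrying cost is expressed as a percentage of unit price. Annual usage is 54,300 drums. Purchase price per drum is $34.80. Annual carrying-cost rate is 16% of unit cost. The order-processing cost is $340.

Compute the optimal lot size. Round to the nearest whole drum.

H = i·C = 0.16 × $34.8 = $5.5680 per drum-year
Optimal lot size Q* = (2 × 54,300 × $340 / $5.568)^½ ≈ 2,575.16

2,575 drums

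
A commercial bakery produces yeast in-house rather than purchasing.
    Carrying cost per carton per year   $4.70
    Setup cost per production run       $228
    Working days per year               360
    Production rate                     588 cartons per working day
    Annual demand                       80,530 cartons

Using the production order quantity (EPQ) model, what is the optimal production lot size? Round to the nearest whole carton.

3,551 cartons

d = 80,530/360 = 223.6944 cartons/day;  effective holding cost H(1 − d/p) = 4.7·(1 − 223.6944/588) = 2.91197
Q* = √(2DS / H_eff) = √(2·80,530·228 / 2.91197) ≈ 3,551.14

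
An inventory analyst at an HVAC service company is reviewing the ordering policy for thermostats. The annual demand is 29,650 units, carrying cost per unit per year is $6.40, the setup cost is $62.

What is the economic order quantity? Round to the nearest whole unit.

758 units

Optimal lot size Q* = (2 × 29,650 × $62 / $6.4)^½ ≈ 757.94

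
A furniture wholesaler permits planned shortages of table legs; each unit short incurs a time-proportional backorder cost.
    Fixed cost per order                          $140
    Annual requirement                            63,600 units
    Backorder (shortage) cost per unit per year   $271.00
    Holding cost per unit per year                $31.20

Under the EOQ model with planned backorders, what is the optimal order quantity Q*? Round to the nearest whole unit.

Basic EOQ = √(2·63,600·140/31.2) = 755.493
Backorder adjustment √((H+b)/b) = √((31.2+271)/271) = 1.0560
Q* = 755.493 × 1.0560 ≈ 797.80

798 units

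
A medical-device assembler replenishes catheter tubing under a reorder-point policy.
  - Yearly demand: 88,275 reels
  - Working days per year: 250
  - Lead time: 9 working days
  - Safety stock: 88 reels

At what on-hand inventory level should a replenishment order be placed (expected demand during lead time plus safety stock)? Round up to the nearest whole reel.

3,266 reels

Daily demand d = 88,275 / 250 = 353.100 reels/day
Demand during lead time = 353.100 × 9 = 3,177.90
Reorder point = 3,177.90 + 88 = 3,265.90 → round up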